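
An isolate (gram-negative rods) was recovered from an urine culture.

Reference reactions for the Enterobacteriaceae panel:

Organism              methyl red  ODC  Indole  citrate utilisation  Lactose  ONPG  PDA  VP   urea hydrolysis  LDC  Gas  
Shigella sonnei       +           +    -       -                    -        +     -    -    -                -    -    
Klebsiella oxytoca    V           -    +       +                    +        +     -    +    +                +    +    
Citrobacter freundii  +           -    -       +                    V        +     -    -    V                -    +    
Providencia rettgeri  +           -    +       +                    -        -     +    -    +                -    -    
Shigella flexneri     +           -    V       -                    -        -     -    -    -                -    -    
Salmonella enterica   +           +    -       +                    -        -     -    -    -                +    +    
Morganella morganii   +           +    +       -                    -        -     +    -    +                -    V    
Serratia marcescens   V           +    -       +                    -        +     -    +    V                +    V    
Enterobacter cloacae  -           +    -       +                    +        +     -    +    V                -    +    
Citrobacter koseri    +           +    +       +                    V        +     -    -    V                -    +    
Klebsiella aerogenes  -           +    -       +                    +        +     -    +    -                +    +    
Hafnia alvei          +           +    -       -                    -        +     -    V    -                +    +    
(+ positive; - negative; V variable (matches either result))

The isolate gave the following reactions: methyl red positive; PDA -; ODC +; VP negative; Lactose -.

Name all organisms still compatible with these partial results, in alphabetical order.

methyl red +: excludes Enterobacter cloacae, Klebsiella aerogenes — 10 left.
VP -: excludes Klebsiella oxytoca, Serratia marcescens — 8 left.
Lactose -: all 8 remaining candidates are consistent.
ODC +: excludes Citrobacter freundii, Providencia rettgeri, Shigella flexneri — 5 left.
PDA -: excludes Morganella morganii — 4 left.

Citrobacter koseri, Hafnia alvei, Salmonella enterica, Shigella sonnei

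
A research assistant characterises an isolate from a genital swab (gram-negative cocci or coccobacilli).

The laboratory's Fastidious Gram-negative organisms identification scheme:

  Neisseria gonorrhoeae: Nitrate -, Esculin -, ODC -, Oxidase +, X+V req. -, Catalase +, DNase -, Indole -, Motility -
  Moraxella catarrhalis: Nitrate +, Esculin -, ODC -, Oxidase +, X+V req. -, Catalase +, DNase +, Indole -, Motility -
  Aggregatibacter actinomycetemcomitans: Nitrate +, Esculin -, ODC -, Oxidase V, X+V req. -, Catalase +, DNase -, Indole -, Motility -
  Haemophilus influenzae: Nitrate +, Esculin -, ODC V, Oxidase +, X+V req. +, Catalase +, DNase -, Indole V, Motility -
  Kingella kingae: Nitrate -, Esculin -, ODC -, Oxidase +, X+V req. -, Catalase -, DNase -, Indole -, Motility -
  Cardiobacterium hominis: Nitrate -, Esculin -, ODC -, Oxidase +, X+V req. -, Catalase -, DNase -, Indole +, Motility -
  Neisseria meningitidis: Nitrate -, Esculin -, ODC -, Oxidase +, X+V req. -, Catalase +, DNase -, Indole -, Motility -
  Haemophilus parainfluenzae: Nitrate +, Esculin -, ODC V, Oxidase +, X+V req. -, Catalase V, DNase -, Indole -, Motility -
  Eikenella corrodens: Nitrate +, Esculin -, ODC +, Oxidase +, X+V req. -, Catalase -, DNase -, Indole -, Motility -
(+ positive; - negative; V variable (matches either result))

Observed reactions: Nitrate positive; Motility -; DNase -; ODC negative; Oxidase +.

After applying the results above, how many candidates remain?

3

DNase -: excludes Moraxella catarrhalis — 8 left.
Nitrate +: excludes Neisseria gonorrhoeae, Kingella kingae, Cardiobacterium hominis, Neisseria meningitidis — 4 left.
Oxidase +: all 4 remaining candidates are consistent.
Motility -: all 4 remaining candidates are consistent.
ODC -: excludes Eikenella corrodens — 3 left.
Still consistent: Aggregatibacter actinomycetemcomitans, Haemophilus influenzae, Haemophilus parainfluenzae.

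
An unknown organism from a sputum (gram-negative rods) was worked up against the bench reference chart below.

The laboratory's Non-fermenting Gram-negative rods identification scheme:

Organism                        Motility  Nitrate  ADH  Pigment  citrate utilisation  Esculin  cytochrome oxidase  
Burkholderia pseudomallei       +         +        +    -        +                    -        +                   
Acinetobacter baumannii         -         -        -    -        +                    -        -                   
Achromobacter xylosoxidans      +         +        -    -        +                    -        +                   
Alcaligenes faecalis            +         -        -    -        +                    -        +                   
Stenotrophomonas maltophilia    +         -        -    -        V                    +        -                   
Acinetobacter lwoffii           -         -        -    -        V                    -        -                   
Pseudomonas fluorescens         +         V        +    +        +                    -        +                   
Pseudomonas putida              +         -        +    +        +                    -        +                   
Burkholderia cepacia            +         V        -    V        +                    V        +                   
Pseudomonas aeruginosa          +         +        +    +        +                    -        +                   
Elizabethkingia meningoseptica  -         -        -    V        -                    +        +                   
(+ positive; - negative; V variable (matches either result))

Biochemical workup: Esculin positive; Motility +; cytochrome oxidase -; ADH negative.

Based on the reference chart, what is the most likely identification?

Stenotrophomonas maltophilia

Esculin +: excludes 8 organisms — 3 left.
Motility +: excludes Elizabethkingia meningoseptica — 2 left.
cytochrome oxidase -: excludes Burkholderia cepacia — 1 left.
ADH -: the one remaining candidate is consistent.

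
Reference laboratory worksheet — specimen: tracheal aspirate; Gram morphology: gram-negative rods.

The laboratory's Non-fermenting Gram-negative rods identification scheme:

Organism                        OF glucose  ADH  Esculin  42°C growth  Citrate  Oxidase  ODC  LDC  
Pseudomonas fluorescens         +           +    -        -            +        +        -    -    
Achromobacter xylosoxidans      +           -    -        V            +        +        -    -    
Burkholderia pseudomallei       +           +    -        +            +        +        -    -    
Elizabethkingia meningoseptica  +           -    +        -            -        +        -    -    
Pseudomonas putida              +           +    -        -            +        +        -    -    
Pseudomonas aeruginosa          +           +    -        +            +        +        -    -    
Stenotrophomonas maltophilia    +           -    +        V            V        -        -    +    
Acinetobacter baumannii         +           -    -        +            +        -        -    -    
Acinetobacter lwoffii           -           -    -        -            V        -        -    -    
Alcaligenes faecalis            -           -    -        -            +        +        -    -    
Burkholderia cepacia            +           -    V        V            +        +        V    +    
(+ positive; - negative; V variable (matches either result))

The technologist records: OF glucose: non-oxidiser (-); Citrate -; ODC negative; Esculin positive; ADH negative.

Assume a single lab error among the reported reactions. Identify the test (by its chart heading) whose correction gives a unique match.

Esculin

As reported, no row in the chart matches all 5 reactions.
Reversing ADH → still no organism matches.
Reversing Esculin (to -) → unique match: Acinetobacter lwoffii.
Reversing OF glucose → 2 organisms match (not unique).
Reversing ODC → still no organism matches.
Reversing Citrate → still no organism matches.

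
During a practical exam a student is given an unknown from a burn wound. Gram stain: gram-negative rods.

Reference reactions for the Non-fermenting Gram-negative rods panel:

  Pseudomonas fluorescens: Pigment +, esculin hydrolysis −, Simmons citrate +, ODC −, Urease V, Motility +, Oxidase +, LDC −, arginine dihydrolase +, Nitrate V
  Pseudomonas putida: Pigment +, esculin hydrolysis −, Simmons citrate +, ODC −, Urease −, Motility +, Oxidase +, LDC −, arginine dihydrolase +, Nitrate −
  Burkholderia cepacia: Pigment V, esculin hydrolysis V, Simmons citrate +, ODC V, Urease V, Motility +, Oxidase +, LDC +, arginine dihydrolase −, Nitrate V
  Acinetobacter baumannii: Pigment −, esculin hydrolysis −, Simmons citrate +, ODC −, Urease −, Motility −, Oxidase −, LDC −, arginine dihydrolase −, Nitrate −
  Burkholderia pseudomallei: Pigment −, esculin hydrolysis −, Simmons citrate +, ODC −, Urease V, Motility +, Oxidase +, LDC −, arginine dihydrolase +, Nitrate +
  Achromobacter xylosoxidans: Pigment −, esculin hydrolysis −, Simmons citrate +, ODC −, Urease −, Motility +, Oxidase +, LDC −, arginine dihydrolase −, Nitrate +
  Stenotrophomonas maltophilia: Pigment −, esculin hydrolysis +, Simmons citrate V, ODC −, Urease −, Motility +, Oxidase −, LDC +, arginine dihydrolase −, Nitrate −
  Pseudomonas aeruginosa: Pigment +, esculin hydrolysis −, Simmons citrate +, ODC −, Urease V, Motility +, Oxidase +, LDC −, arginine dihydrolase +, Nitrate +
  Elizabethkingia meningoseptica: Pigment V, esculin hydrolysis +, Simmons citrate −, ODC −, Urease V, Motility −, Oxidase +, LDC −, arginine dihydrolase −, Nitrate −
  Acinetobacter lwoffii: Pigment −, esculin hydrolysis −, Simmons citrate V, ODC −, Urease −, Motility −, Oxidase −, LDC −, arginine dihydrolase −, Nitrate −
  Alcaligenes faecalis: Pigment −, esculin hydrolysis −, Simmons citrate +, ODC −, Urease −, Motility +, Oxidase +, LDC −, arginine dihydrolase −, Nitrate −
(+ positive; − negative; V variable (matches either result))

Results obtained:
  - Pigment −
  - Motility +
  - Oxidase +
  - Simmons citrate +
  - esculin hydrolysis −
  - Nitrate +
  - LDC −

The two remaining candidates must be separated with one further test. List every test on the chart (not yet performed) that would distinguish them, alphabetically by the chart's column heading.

esculin hydrolysis −: excludes Stenotrophomonas maltophilia, Elizabethkingia meningoseptica — 9 left.
Simmons citrate +: all 9 remaining candidates are consistent.
Nitrate +: excludes Pseudomonas putida, Acinetobacter baumannii, Acinetobacter lwoffii, Alcaligenes faecalis — 5 left.
Oxidase +: all 5 remaining candidates are consistent.
Pigment −: excludes Pseudomonas fluorescens, Pseudomonas aeruginosa — 3 left.
Motility +: all 3 remaining candidates are consistent.
LDC −: excludes Burkholderia cepacia — 2 left.
Two candidates remain: Achromobacter xylosoxidans and Burkholderia pseudomallei.
  ODC: − vs − — same for both, does not separate.
  Urease: − vs V — variable for at least one, does not separate.
  arginine dihydrolase: Achromobacter xylosoxidans −, Burkholderia pseudomallei + — discriminates.

arginine dihydrolase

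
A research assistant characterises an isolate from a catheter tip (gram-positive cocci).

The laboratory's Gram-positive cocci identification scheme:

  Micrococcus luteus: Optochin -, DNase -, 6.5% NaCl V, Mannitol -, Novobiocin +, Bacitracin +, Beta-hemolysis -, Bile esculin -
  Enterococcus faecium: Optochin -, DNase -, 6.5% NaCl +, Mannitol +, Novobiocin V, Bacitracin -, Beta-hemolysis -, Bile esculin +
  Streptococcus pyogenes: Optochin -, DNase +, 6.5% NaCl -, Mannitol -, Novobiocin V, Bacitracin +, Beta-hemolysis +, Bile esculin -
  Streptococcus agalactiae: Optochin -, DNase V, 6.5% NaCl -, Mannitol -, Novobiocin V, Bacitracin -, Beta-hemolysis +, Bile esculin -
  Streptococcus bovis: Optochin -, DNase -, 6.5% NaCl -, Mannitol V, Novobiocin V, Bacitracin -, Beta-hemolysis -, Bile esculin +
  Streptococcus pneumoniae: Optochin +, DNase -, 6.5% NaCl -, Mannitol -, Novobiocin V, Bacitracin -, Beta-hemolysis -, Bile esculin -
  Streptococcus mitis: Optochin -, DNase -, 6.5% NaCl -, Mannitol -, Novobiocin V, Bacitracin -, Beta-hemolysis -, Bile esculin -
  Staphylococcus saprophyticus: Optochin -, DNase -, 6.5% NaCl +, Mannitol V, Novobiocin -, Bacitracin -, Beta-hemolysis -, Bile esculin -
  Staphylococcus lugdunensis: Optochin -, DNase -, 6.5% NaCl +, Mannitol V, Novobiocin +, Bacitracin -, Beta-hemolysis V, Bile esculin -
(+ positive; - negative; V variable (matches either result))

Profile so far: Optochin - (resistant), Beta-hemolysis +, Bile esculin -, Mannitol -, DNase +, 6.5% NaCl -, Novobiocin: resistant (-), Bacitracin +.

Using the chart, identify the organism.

Streptococcus pyogenes

Mannitol -: excludes Enterococcus faecium — 8 left.
Bile esculin -: excludes Streptococcus bovis — 7 left.
Bacitracin +: excludes 5 organisms — 2 left.
Beta-hemolysis +: excludes Micrococcus luteus — 1 left.
DNase +: the one remaining candidate is consistent.
Novobiocin -: the one remaining candidate is consistent.
Optochin -: the one remaining candidate is consistent.
6.5% NaCl -: the one remaining candidate is consistent.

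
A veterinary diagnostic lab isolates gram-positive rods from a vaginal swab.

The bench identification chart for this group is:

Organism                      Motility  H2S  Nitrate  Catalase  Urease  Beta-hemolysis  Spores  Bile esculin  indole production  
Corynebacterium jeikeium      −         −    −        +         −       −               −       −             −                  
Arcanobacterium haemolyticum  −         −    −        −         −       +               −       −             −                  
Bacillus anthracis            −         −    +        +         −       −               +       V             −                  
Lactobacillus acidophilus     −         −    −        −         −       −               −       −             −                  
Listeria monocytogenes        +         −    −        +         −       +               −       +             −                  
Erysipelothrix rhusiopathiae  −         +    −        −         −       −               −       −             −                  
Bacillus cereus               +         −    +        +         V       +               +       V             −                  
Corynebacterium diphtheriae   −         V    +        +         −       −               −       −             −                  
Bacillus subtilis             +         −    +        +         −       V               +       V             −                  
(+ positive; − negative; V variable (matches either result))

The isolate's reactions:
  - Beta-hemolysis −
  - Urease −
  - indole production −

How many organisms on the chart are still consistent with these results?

Urease −: all 9 remaining candidates are consistent.
Beta-hemolysis −: excludes Arcanobacterium haemolyticum, Listeria monocytogenes, Bacillus cereus — 6 left.
indole production −: all 6 remaining candidates are consistent.
Still consistent: Bacillus anthracis, Bacillus subtilis, Corynebacterium diphtheriae, Corynebacterium jeikeium, Erysipelothrix rhusiopathiae, Lactobacillus acidophilus.

6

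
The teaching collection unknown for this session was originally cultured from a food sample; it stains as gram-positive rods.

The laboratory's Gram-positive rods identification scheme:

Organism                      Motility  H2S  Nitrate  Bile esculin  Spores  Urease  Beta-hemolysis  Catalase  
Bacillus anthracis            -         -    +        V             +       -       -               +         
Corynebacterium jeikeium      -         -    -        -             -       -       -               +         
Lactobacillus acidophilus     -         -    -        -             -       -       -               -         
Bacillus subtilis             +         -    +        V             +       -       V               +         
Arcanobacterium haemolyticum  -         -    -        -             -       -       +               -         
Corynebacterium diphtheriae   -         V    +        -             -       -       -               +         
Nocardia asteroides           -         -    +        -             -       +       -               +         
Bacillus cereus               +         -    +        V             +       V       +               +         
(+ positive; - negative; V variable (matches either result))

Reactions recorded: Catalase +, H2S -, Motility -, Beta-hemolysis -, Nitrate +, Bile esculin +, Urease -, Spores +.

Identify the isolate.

Bacillus anthracis

Urease -: excludes Nocardia asteroides — 7 left.
Catalase +: excludes Lactobacillus acidophilus, Arcanobacterium haemolyticum — 5 left.
Bile esculin +: excludes Corynebacterium jeikeium, Corynebacterium diphtheriae — 3 left.
H2S -: all 3 remaining candidates are consistent.
Motility -: excludes Bacillus subtilis, Bacillus cereus — 1 left.
Spores +: the one remaining candidate is consistent.
Beta-hemolysis -: the one remaining candidate is consistent.
Nitrate +: the one remaining candidate is consistent.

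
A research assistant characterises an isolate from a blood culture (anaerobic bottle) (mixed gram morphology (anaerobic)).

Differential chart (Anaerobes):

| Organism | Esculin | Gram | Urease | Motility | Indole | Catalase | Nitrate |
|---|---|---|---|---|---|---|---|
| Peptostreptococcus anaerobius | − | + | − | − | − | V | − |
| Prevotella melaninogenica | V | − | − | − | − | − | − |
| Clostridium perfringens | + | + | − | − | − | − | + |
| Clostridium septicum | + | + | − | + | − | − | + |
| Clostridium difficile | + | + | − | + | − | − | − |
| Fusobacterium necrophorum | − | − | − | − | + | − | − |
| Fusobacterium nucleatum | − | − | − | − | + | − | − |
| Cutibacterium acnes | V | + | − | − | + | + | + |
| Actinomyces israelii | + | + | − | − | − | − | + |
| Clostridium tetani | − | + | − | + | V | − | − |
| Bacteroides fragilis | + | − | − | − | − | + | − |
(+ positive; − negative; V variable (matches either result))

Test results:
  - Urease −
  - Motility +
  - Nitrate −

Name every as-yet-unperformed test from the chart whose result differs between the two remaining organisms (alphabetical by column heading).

Esculin

Motility +: excludes 8 organisms — 3 left.
Urease −: all 3 remaining candidates are consistent.
Nitrate −: excludes Clostridium septicum — 2 left.
Two candidates remain: Clostridium difficile and Clostridium tetani.
  Esculin: Clostridium difficile +, Clostridium tetani − — discriminates.
  Gram: + vs + — same for both, does not separate.
  Indole: − vs V — variable for at least one, does not separate.
  Catalase: − vs − — same for both, does not separate.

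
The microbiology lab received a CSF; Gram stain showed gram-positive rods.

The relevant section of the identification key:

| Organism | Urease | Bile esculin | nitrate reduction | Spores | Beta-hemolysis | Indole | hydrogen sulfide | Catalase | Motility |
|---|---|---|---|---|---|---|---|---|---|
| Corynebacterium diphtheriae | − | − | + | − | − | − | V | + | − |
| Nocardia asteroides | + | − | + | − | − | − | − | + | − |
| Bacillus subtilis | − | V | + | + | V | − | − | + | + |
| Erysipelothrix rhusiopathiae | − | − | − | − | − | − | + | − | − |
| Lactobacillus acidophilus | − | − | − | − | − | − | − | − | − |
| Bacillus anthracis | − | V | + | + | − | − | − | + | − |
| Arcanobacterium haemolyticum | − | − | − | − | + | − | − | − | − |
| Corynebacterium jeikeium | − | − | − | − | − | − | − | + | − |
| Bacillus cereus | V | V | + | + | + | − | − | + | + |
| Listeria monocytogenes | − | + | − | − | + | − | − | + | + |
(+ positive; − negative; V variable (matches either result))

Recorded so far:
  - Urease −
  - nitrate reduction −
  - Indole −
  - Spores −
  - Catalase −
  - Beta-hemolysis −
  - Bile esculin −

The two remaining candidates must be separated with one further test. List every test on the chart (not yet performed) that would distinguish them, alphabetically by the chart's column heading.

Bile esculin −: excludes Listeria monocytogenes — 9 left.
Spores −: excludes Bacillus subtilis, Bacillus anthracis, Bacillus cereus — 6 left.
Urease −: excludes Nocardia asteroides — 5 left.
Catalase −: excludes Corynebacterium diphtheriae, Corynebacterium jeikeium — 3 left.
Indole −: all 3 remaining candidates are consistent.
nitrate reduction −: all 3 remaining candidates are consistent.
Beta-hemolysis −: excludes Arcanobacterium haemolyticum — 2 left.
Two candidates remain: Erysipelothrix rhusiopathiae and Lactobacillus acidophilus.
  hydrogen sulfide: Erysipelothrix rhusiopathiae +, Lactobacillus acidophilus − — discriminates.
  Motility: − vs − — same for both, does not separate.

hydrogen sulfide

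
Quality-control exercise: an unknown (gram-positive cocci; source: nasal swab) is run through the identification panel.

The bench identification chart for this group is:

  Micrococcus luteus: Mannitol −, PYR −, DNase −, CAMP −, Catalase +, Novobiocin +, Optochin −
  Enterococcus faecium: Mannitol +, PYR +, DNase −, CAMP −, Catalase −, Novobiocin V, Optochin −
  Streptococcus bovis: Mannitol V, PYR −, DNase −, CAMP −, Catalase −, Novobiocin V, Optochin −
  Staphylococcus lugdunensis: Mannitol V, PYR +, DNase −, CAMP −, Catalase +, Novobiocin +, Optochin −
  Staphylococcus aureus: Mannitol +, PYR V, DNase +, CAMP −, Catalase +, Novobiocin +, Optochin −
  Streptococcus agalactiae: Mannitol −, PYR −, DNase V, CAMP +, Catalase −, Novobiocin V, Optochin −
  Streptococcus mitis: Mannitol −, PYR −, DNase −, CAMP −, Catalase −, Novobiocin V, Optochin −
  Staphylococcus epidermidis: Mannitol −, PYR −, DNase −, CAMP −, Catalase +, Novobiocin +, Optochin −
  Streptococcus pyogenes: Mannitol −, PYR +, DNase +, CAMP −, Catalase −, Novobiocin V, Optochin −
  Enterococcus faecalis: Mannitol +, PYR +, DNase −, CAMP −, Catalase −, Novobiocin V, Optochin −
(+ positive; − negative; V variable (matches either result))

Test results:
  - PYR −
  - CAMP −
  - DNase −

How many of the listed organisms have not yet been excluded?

4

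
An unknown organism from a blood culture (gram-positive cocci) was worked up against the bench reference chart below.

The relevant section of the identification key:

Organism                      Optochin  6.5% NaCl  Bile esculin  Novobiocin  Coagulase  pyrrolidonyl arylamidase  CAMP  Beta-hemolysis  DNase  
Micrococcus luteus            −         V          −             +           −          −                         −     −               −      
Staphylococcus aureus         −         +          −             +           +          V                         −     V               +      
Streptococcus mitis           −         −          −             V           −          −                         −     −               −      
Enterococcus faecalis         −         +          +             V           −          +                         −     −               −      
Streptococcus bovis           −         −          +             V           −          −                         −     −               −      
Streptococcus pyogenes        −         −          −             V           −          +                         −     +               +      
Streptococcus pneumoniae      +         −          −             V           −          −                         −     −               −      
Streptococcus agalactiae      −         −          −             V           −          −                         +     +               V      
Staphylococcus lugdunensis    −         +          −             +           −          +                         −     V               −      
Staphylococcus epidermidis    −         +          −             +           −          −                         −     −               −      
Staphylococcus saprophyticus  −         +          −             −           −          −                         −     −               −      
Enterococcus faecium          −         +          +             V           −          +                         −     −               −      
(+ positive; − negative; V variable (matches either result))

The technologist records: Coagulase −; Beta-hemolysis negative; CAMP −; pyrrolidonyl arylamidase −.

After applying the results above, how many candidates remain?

pyrrolidonyl arylamidase −: excludes Enterococcus faecalis, Streptococcus pyogenes, Staphylococcus lugdunensis, Enterococcus faecium — 8 left.
Beta-hemolysis −: excludes Streptococcus agalactiae — 7 left.
CAMP −: all 7 remaining candidates are consistent.
Coagulase −: excludes Staphylococcus aureus — 6 left.
Still consistent: Micrococcus luteus, Staphylococcus epidermidis, Staphylococcus saprophyticus, Streptococcus bovis, Streptococcus mitis, Streptococcus pneumoniae.

6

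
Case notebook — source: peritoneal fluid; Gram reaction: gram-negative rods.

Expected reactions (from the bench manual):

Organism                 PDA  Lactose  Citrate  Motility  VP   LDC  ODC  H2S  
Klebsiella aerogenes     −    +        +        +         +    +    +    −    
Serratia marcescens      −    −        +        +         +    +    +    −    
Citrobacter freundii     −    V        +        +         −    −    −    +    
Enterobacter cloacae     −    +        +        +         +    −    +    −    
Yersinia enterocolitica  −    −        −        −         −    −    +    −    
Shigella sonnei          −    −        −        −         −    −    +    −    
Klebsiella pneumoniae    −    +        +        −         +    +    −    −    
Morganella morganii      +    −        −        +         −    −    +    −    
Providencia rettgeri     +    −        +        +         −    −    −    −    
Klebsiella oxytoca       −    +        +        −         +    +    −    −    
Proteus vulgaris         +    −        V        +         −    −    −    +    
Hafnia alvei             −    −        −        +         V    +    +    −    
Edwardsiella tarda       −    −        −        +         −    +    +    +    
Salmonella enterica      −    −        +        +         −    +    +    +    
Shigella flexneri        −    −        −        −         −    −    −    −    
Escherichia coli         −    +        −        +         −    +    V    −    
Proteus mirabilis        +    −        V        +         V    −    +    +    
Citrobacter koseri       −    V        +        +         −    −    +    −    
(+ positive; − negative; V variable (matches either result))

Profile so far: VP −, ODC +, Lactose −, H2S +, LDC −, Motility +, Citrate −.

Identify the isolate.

LDC −: excludes 8 organisms — 10 left.
VP −: excludes Enterobacter cloacae — 9 left.
Motility +: excludes Yersinia enterocolitica, Shigella sonnei, Shigella flexneri — 6 left.
Lactose −: all 6 remaining candidates are consistent.
ODC +: excludes Citrobacter freundii, Providencia rettgeri, Proteus vulgaris — 3 left.
Citrate −: excludes Citrobacter koseri — 2 left.
H2S +: excludes Morganella morganii — 1 left.

Proteus mirabilis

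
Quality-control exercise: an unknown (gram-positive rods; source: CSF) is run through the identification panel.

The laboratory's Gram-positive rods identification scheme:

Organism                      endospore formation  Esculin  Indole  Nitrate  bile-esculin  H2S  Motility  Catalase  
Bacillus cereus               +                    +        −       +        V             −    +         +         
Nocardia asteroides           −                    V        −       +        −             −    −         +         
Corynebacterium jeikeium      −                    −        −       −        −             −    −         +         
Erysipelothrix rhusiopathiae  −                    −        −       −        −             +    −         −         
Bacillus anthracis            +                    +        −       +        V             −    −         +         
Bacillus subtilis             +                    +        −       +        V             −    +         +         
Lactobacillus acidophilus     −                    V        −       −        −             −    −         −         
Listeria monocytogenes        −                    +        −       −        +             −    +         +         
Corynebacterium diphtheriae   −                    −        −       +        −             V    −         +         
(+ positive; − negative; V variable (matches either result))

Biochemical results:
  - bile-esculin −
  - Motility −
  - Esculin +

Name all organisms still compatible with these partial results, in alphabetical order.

Bacillus anthracis, Lactobacillus acidophilus, Nocardia asteroides

Esculin +: excludes Corynebacterium jeikeium, Erysipelothrix rhusiopathiae, Corynebacterium diphtheriae — 6 left.
Motility −: excludes Bacillus cereus, Bacillus subtilis, Listeria monocytogenes — 3 left.
bile-esculin −: all 3 remaining candidates are consistent.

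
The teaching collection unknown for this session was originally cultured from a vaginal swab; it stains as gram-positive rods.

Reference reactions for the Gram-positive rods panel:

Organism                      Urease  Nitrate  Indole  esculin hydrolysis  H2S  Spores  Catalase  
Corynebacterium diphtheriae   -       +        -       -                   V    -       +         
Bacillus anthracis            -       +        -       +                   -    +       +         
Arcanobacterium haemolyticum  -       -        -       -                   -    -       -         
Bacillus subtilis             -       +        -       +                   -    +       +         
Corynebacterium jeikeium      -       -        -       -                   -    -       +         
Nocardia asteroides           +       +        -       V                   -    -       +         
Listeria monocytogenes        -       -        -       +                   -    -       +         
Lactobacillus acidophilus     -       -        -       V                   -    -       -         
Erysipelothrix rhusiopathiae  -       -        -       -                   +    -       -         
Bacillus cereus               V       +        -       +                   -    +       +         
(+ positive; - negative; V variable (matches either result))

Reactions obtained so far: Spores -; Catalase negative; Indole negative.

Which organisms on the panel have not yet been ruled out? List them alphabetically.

Arcanobacterium haemolyticum, Erysipelothrix rhusiopathiae, Lactobacillus acidophilus

Catalase -: excludes 7 organisms — 3 left.
Spores -: all 3 remaining candidates are consistent.
Indole -: all 3 remaining candidates are consistent.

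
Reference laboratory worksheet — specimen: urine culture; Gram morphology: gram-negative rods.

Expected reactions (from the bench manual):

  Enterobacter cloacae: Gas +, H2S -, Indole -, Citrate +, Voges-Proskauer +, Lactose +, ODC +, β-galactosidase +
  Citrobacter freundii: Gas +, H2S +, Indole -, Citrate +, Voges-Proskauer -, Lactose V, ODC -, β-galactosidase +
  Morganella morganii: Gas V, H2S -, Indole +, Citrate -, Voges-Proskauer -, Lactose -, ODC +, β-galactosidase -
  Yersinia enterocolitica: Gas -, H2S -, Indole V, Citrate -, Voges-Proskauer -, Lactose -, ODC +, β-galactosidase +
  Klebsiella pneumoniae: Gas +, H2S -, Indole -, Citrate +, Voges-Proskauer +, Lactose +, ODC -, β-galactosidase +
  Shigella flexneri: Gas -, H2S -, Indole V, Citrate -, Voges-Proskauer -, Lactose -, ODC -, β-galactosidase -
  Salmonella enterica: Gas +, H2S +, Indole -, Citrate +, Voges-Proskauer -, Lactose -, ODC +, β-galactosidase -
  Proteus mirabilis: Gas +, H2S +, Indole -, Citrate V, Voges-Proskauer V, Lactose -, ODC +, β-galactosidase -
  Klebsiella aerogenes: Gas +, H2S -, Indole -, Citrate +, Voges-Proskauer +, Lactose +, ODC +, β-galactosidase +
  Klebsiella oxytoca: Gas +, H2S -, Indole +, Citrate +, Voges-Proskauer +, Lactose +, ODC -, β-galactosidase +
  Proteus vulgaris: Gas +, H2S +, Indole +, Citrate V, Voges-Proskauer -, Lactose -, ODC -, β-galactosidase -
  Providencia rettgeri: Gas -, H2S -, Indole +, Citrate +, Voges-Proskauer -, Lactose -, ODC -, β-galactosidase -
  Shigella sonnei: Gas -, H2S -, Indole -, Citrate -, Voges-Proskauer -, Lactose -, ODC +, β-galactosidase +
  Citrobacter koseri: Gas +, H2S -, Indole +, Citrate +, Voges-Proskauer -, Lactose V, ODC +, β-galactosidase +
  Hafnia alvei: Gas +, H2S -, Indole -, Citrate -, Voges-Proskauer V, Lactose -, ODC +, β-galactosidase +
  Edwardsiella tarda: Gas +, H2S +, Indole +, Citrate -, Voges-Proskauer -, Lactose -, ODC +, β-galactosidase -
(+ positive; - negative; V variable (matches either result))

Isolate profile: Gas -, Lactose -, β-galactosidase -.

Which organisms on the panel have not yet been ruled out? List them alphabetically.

Morganella morganii, Providencia rettgeri, Shigella flexneri

Lactose -: excludes Enterobacter cloacae, Klebsiella pneumoniae, Klebsiella aerogenes, Klebsiella oxytoca — 12 left.
β-galactosidase -: excludes 5 organisms — 7 left.
Gas -: excludes Salmonella enterica, Proteus mirabilis, Proteus vulgaris, Edwardsiella tarda — 3 left.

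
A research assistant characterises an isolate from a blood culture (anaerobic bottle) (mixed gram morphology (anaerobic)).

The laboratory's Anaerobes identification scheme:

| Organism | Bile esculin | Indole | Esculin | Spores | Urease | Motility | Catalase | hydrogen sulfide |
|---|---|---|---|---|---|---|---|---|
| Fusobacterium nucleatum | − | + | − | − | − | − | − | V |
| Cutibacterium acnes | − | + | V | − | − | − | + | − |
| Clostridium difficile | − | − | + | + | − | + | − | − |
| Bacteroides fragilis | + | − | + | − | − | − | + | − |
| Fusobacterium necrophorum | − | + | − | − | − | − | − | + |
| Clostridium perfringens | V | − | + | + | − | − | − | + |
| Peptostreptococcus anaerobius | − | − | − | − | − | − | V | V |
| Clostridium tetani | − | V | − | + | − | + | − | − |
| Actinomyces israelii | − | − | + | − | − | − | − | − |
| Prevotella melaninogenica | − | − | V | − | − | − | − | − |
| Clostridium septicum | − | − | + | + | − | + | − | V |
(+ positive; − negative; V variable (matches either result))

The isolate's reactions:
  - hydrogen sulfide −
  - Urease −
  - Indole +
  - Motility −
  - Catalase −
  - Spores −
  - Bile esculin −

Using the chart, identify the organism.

hydrogen sulfide −: excludes Fusobacterium necrophorum, Clostridium perfringens — 9 left.
Bile esculin −: excludes Bacteroides fragilis — 8 left.
Spores −: excludes Clostridium difficile, Clostridium tetani, Clostridium septicum — 5 left.
Urease −: all 5 remaining candidates are consistent.
Catalase −: excludes Cutibacterium acnes — 4 left.
Indole +: excludes Peptostreptococcus anaerobius, Actinomyces israelii, Prevotella melaninogenica — 1 left.
Motility −: the one remaining candidate is consistent.

Fusobacterium nucleatum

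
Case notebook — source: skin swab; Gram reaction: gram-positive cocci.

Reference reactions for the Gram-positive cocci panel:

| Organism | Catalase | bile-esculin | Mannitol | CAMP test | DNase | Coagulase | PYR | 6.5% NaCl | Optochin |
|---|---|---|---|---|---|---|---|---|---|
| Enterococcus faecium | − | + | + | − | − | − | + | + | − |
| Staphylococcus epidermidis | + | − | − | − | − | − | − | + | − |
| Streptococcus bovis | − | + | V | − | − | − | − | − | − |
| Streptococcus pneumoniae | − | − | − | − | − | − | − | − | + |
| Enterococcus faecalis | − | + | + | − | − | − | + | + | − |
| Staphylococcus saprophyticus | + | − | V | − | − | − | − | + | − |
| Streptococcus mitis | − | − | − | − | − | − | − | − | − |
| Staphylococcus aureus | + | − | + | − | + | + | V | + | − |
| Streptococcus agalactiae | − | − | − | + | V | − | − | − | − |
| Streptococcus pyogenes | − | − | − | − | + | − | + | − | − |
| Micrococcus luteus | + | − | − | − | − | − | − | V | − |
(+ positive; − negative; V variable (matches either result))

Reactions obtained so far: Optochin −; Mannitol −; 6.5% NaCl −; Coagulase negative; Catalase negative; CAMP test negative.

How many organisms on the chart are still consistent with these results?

3

Catalase −: excludes Staphylococcus epidermidis, Staphylococcus saprophyticus, Staphylococcus aureus, Micrococcus luteus — 7 left.
6.5% NaCl −: excludes Enterococcus faecium, Enterococcus faecalis — 5 left.
Coagulase −: all 5 remaining candidates are consistent.
Mannitol −: all 5 remaining candidates are consistent.
CAMP test −: excludes Streptococcus agalactiae — 4 left.
Optochin −: excludes Streptococcus pneumoniae — 3 left.
Still consistent: Streptococcus bovis, Streptococcus mitis, Streptococcus pyogenes.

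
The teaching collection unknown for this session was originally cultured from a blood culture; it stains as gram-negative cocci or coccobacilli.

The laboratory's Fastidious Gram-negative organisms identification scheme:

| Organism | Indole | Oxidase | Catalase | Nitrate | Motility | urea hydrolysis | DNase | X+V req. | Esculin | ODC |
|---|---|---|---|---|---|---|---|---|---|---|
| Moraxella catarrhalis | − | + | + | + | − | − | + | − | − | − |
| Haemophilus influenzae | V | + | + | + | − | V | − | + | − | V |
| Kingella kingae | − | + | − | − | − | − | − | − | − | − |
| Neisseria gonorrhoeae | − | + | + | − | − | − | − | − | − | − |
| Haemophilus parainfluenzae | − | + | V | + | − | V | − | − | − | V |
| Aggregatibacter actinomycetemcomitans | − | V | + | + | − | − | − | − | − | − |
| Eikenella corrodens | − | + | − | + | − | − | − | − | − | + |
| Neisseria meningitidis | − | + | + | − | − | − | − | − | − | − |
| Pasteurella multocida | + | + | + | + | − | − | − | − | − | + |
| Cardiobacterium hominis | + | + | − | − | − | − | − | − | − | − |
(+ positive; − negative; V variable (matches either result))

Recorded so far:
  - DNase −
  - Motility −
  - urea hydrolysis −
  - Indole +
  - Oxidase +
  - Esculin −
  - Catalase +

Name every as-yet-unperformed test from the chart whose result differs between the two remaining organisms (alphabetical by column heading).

Oxidase +: all 10 remaining candidates are consistent.
urea hydrolysis −: all 10 remaining candidates are consistent.
Esculin −: all 10 remaining candidates are consistent.
DNase −: excludes Moraxella catarrhalis — 9 left.
Motility −: all 9 remaining candidates are consistent.
Catalase +: excludes Kingella kingae, Eikenella corrodens, Cardiobacterium hominis — 6 left.
Indole +: excludes Neisseria gonorrhoeae, Haemophilus parainfluenzae, Aggregatibacter actinomycetemcomitans, Neisseria meningitidis — 2 left.
Two candidates remain: Haemophilus influenzae and Pasteurella multocida.
  Nitrate: + vs + — same for both, does not separate.
  X+V req.: Haemophilus influenzae +, Pasteurella multocida − — discriminates.
  ODC: V vs + — variable for at least one, does not separate.

X+V req.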